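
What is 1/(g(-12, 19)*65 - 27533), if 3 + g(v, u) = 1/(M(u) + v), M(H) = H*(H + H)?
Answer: -142/3937363 ≈ -3.6065e-5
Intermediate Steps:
M(H) = 2*H² (M(H) = H*(2*H) = 2*H²)
g(v, u) = -3 + 1/(v + 2*u²) (g(v, u) = -3 + 1/(2*u² + v) = -3 + 1/(v + 2*u²))
1/(g(-12, 19)*65 - 27533) = 1/(((1 - 6*19² - 3*(-12))/(-12 + 2*19²))*65 - 27533) = 1/(((1 - 6*361 + 36)/(-12 + 2*361))*65 - 27533) = 1/(((1 - 2166 + 36)/(-12 + 722))*65 - 27533) = 1/((-2129/710)*65 - 27533) = 1/(((1/710)*(-2129))*65 - 27533) = 1/(-2129/710*65 - 27533) = 1/(-27677/142 - 27533) = 1/(-3937363/142) = -142/3937363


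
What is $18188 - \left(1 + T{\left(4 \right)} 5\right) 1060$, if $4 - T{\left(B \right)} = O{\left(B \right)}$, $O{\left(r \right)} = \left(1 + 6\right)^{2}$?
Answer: $255628$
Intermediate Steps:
$O{\left(r \right)} = 49$ ($O{\left(r \right)} = 7^{2} = 49$)
$T{\left(B \right)} = -45$ ($T{\left(B \right)} = 4 - 49 = -45$)
$18188 - \left(1 + T{\left(4 \right)} 5\right) 1060 = 18188 - \left(1 - 225\right) 1060 = 18188 - \left(-224\right) 1060 = 18188 - -237440 = 18188 + 237440 = 255628$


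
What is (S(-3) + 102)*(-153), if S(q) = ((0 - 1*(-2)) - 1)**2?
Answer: -15759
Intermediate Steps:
S(q) = 1 (S(q) = ((0 + 2) - 1)**2 = (2 - 1)**2 = 1**2 = 1)
(S(-3) + 102)*(-153) = (1 + 102)*(-153) = 103*(-153) = -15759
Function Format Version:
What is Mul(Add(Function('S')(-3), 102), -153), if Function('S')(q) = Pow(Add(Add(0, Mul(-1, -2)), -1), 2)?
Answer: -15759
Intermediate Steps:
Function('S')(q) = 1 (Function('S')(q) = Pow(Add(Add(0, 2), -1), 2) = Pow(Add(2, -1), 2) = Pow(1, 2) = 1)
Mul(Add(Function('S')(-3), 102), -153) = Mul(Add(1, 102), -153) = Mul(103, -153) = -15759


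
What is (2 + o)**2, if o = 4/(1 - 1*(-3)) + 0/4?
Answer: 9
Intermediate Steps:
o = 1 (o = 4/(1 + 3) + 0*(1/4) = 4/4 + 0 = 4*(1/4) + 0 = 1 + 0 = 1)
(2 + o)**2 = (2 + 1)**2 = 3**2 = 9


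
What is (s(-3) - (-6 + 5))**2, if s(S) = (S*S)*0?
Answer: 1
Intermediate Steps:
s(S) = 0 (s(S) = S**2*0 = 0)
(s(-3) - (-6 + 5))**2 = (0 - (-6 + 5))**2 = (0 - 1*(-1))**2 = (0 + 1)**2 = 1**2 = 1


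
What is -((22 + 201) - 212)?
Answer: -11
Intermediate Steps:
-((22 + 201) - 212) = -(223 - 212) = -1*11 = -11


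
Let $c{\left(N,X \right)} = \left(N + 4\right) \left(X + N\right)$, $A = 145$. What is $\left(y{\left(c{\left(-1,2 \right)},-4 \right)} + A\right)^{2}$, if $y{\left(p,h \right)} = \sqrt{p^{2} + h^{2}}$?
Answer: $22500$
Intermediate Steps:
$c{\left(N,X \right)} = \left(4 + N\right) \left(N + X\right)$
$y{\left(p,h \right)} = \sqrt{h^{2} + p^{2}}$
$\left(y{\left(c{\left(-1,2 \right)},-4 \right)} + A\right)^{2} = \left(\sqrt{\left(-4\right)^{2} + \left(\left(-1\right)^{2} + 4 \left(-1\right) + 4 \cdot 2 - 2\right)^{2}} + 145\right)^{2} = \left(\sqrt{16 + \left(1 - 4 + 8 - 2\right)^{2}} + 145\right)^{2} = \left(\sqrt{16 + 3^{2}} + 145\right)^{2} = \left(\sqrt{16 + 9} + 145\right)^{2} = \left(\sqrt{25} + 145\right)^{2} = \left(5 + 145\right)^{2} = 150^{2} = 22500$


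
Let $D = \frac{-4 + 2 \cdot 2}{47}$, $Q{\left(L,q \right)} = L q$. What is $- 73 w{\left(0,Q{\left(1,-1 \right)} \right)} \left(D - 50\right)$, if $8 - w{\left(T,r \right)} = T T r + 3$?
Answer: $18250$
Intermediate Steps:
$w{\left(T,r \right)} = 5 - r T^{2}$ ($w{\left(T,r \right)} = 8 - \left(T T r + 3\right) = 8 - \left(T^{2} r + 3\right) = 8 - \left(r T^{2} + 3\right) = 8 - \left(3 + r T^{2}\right) = 5 - r T^{2}$)
$D = 0$ ($D = \left(-4 + 4\right) \frac{1}{47} = 0 \cdot \frac{1}{47} = 0$)
$- 73 w{\left(0,Q{\left(1,-1 \right)} \right)} \left(D - 50\right) = - 73 \left(5 - 1 \left(-1\right) 0^{2}\right) \left(0 - 50\right) = - 73 \left(5 - \left(-1\right) 0\right) \left(-50\right) = - 73 \left(5 + 0\right) \left(-50\right) = \left(-73\right) 5 \left(-50\right) = \left(-365\right) \left(-50\right) = 18250$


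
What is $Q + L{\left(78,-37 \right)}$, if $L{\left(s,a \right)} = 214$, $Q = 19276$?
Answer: $19490$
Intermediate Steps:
$Q + L{\left(78,-37 \right)} = 19276 + 214 = 19490$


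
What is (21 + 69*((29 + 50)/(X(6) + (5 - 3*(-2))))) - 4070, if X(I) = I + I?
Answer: -3812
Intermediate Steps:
X(I) = 2*I
(21 + 69*((29 + 50)/(X(6) + (5 - 3*(-2))))) - 4070 = (21 + 69*((29 + 50)/(2*6 + (5 - 3*(-2))))) - 4070 = (21 + 69*(79/(12 + (5 + 6)))) - 4070 = (21 + 69*(79/(12 + 11))) - 4070 = (21 + 69*(79/23)) - 4070 = (21 + 237) - 4070 = 258 - 4070 = -3812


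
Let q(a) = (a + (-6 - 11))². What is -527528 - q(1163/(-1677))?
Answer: -1484462720296/2812329 ≈ -5.2784e+5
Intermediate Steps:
q(a) = (-17 + a)² (q(a) = (a - 17)² = (-17 + a)²)
-527528 - q(1163/(-1677)) = -527528 - (-17 + 1163/(-1677))² = -527528 - (-17 + 1163*(-1/1677))² = -527528 - (-17 - 1163/1677)² = -527528 - (-29672/1677)² = -527528 - 1*880427584/2812329 = -527528 - 880427584/2812329 = -1484462720296/2812329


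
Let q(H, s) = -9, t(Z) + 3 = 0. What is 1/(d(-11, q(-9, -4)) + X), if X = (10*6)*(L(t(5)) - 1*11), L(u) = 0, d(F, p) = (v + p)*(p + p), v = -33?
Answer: 1/96 ≈ 0.010417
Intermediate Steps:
t(Z) = -3 (t(Z) = -3 + 0 = -3)
d(F, p) = 2*p*(-33 + p) (d(F, p) = (-33 + p)*(p + p) = (-33 + p)*(2*p) = 2*p*(-33 + p))
X = -660 (X = (10*6)*(0 - 1*11) = 60*(0 - 11) = 60*(-11) = -660)
1/(d(-11, q(-9, -4)) + X) = 1/(2*(-9)*(-33 - 9) - 660) = 1/(2*(-9)*(-42) - 660) = 1/(756 - 660) = 1/96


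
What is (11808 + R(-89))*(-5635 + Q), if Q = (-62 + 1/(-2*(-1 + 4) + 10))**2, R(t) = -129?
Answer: -340454529/16 ≈ -2.1278e+7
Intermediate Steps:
Q = 61009/16 (Q = (-62 + 1/(-2*3 + 10))**2 = (-62 + 1/(-6 + 10))**2 = (-62 + 1/4)**2 = (-247/4)**2 = 61009/16 ≈ 3813.1)
(11808 + R(-89))*(-5635 + Q) = (11808 - 129)*(-5635 + 61009/16) = 11679*(-29151/16) = -340454529/16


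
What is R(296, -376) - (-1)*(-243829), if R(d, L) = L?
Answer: -244205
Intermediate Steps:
R(296, -376) - (-1)*(-243829) = -376 - (-1)*(-243829) = -376 - 1*243829 = -376 - 243829 = -244205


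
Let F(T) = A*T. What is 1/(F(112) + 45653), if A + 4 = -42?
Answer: 1/40501 ≈ 2.4691e-5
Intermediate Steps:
A = -46 (A = -4 - 42 = -46)
F(T) = -46*T
1/(F(112) + 45653) = 1/(-46*112 + 45653) = 1/(-5152 + 45653) = 1/40501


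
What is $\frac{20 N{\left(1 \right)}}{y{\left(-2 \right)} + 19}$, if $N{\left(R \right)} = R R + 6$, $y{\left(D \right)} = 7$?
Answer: $\frac{70}{13} \approx 5.3846$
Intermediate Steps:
$N{\left(R \right)} = 6 + R^{2}$ ($N{\left(R \right)} = R^{2} + 6 = 6 + R^{2}$)
$\frac{20 N{\left(1 \right)}}{y{\left(-2 \right)} + 19} = \frac{20 \left(6 + 1^{2}\right)}{7 + 19} = \frac{20 \left(6 + 1\right)}{26} = 20 \cdot 7 \cdot \frac{1}{26} = 140 \cdot \frac{1}{26} = \frac{70}{13}$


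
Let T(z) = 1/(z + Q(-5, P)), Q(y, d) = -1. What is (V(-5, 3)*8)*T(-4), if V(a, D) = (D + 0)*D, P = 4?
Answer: -72/5 ≈ -14.400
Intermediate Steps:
V(a, D) = D² (V(a, D) = D*D = D²)
T(z) = 1/(-1 + z) (T(z) = 1/(z - 1) = 1/(-1 + z))
(V(-5, 3)*8)*T(-4) = (3²*8)/(-1 - 4) = (9*8)/(-5) = 72*(-⅕) = -72/5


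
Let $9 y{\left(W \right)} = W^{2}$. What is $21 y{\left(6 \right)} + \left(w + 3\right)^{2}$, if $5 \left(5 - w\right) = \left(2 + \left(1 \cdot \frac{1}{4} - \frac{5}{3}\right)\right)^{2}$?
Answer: $\frac{76161121}{518400} \approx 146.92$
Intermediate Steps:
$y{\left(W \right)} = \frac{W^{2}}{9}$
$w = \frac{3551}{720}$ ($w = 5 - \frac{\left(2 + \left(1 \cdot \frac{1}{4} - \frac{5}{3}\right)\right)^{2}}{5} = 5 - \frac{\left(2 + \left(\frac{1}{4} - \frac{5}{3}\right)\right)^{2}}{5} = 5 - \frac{\left(2 - \frac{17}{12}\right)^{2}}{5} = 5 - \frac{\left(\frac{7}{12}\right)^{2}}{5} = 5 - \frac{49}{720} = \frac{3551}{720} \approx 4.9319$)
$21 y{\left(6 \right)} + \left(w + 3\right)^{2} = 21 \frac{6^{2}}{9} + \left(\frac{3551}{720} + 3\right)^{2} = 21 \cdot \frac{1}{9} \cdot 36 + \left(\frac{5711}{720}\right)^{2} = 21 \cdot 4 + \frac{32615521}{518400} = 84 + \frac{32615521}{518400} = \frac{76161121}{518400}$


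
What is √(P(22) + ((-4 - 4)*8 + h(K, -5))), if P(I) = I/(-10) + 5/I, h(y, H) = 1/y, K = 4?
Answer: I*√795245/110 ≈ 8.1069*I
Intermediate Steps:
P(I) = 5/I - I/10 (P(I) = I*(-⅒) + 5/I = -I/10 + 5/I = 5/I - I/10)
√(P(22) + ((-4 - 4)*8 + h(K, -5))) = √((5/22 - ⅒*22) + ((-4 - 4)*8 + 1/4)) = √((5*(1/22) - 11/5) + (-8*8 + ¼)) = √((5/22 - 11/5) + (-64 + ¼)) = √(-217/110 - 255/4) = √(-14459/220) = I*√795245/110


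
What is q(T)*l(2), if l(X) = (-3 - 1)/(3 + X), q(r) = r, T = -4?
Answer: 16/5 ≈ 3.2000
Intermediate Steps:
l(X) = -4/(3 + X)
q(T)*l(2) = -(-16)/(3 + 2) = -(-16)/5 = -4*(-⅘) = 16/5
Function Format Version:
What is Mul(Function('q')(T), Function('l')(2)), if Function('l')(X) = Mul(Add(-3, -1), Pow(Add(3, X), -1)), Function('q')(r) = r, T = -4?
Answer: Rational(16, 5) ≈ 3.2000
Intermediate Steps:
Function('l')(X) = Mul(-4, Pow(Add(3, X), -1))
Mul(Function('q')(T), Function('l')(2)) = Mul(-4, Mul(-4, Pow(Add(3, 2), -1))) = Mul(-4, Mul(-4, Pow(5, -1))) = Mul(-4, Mul(-4, Rational(1, 5))) = Mul(-4, Rational(-4, 5)) = Rational(16, 5)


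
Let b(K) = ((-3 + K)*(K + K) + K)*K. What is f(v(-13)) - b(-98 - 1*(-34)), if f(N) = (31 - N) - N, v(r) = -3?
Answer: 544805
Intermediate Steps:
b(K) = K*(K + 2*K*(-3 + K)) (b(K) = ((-3 + K)*(2*K) + K)*K = (2*K*(-3 + K) + K)*K = (K + 2*K*(-3 + K))*K = K*(K + 2*K*(-3 + K)))
f(N) = 31 - 2*N
f(v(-13)) - b(-98 - 1*(-34)) = (31 - 2*(-3)) - (-98 - 1*(-34))²*(-5 + 2*(-98 - 1*(-34))) = (31 + 6) - (-98 + 34)²*(-5 + 2*(-98 + 34)) = 37 - (-64)²*(-5 + 2*(-64)) = 37 - 4096*(-5 - 128) = 37 - 4096*(-133) = 37 - 1*(-544768) = 37 + 544768 = 544805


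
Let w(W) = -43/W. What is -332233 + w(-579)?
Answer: -192362864/579 ≈ -3.3223e+5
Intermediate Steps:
-332233 + w(-579) = -332233 - 43/(-579) = -332233 - 43*(-1/579) = -332233 + 43/579 = -192362864/579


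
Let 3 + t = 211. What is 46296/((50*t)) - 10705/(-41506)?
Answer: 127055861/26978900 ≈ 4.7094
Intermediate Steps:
t = 208 (t = -3 + 211 = 208)
46296/((50*t)) - 10705/(-41506) = 46296/((50*208)) - 10705/(-41506) = 46296/10400 - 10705*(-1/41506) = 46296*(1/10400) + 10705/41506 = 5787/1300 + 10705/41506 = 127055861/26978900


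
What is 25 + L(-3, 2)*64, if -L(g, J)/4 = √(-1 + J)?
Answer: -231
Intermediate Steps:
L(g, J) = -4*√(-1 + J)
25 + L(-3, 2)*64 = 25 - 4*√(-1 + 2)*64 = 25 - 4*√1*64 = 25 - 4*1*64 = 25 - 4*64 = 25 - 256 = -231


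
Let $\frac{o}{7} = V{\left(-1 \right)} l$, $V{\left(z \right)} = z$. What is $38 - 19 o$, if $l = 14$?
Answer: $1900$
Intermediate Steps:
$o = -98$ ($o = 7 \left(\left(-1\right) 14\right) = 7 \left(-14\right) = -98$)
$38 - 19 o = 38 - -1862 = 38 + 1862 = 1900$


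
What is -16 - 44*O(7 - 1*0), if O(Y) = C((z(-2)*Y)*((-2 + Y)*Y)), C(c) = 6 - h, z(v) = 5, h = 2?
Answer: -192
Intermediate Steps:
C(c) = 4 (C(c) = 6 - 1*2 = 6 - 2 = 4)
O(Y) = 4
-16 - 44*O(7 - 1*0) = -16 - 44*4 = -16 - 176 = -192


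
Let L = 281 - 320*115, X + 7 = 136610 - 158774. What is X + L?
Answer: -58690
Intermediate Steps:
X = -22171 (X = -7 + (136610 - 158774) = -7 - 22164 = -22171)
L = -36519 (L = 281 - 36800 = -36519)
X + L = -22171 - 36519 = -58690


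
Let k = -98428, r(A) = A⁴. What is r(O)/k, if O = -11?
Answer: -1331/8948 ≈ -0.14875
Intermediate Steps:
r(O)/k = (-11)⁴/(-98428) = 14641*(-1/98428) = -1331/8948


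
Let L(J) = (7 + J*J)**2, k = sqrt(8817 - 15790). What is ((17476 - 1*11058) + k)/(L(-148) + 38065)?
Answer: 3209/240064993 + I*sqrt(6973)/480129986 ≈ 1.3367e-5 + 1.7392e-7*I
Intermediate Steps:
k = I*sqrt(6973) (k = sqrt(-6973) = I*sqrt(6973) ≈ 83.505*I)
L(J) = (7 + J**2)**2
((17476 - 1*11058) + k)/(L(-148) + 38065) = ((17476 - 1*11058) + I*sqrt(6973))/((7 + (-148)**2)**2 + 38065) = ((17476 - 11058) + I*sqrt(6973))/((7 + 21904)**2 + 38065) = (6418 + I*sqrt(6973))/(21911**2 + 38065) = (6418 + I*sqrt(6973))/(480091921 + 38065) = (6418 + I*sqrt(6973))/480129986 = (6418 + I*sqrt(6973))*(1/480129986) = 3209/240064993 + I*sqrt(6973)/480129986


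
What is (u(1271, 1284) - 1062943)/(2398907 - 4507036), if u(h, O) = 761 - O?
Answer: 1063466/2108129 ≈ 0.50446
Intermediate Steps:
(u(1271, 1284) - 1062943)/(2398907 - 4507036) = ((761 - 1*1284) - 1062943)/(2398907 - 4507036) = ((761 - 1284) - 1062943)/(-2108129) = (-523 - 1062943)*(-1/2108129) = -1063466*(-1/2108129) = 1063466/2108129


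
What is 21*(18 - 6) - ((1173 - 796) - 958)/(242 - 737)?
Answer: 124159/495 ≈ 250.83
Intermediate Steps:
21*(18 - 6) - ((1173 - 796) - 958)/(242 - 737) = 21*12 - (377 - 958)/(-495) = 252 - (-581)*(-1)/495 = 252 - 1*581/495 = 252 - 581/495 = 124159/495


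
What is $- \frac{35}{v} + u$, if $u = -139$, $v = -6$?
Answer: $- \frac{799}{6} \approx -133.17$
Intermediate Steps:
$- \frac{35}{v} + u = - \frac{35}{-6} - 139 = \left(-35\right) \left(- \frac{1}{6}\right) - 139 = \frac{35}{6} - 139 = - \frac{799}{6}$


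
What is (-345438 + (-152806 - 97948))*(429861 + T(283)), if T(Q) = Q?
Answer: -256448411648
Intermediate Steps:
(-345438 + (-152806 - 97948))*(429861 + T(283)) = (-345438 + (-152806 - 97948))*(429861 + 283) = (-345438 - 250754)*430144 = -596192*430144 = -256448411648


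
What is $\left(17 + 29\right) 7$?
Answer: $322$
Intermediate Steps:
$\left(17 + 29\right) 7 = 46 \cdot 7 = 322$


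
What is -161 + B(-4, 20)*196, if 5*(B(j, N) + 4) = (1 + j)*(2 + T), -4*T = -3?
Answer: -6342/5 ≈ -1268.4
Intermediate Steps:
T = ¾ (T = -¼*(-3) = ¾ ≈ 0.75000)
B(j, N) = -69/20 + 11*j/20 (B(j, N) = -4 + ((1 + j)*(2 + ¾))/5 = -4 + ((1 + j)*(11/4))/5 = -4 + (11/4 + 11*j/4)/5 = -4 + (11/20 + 11*j/20) = -69/20 + 11*j/20)
-161 + B(-4, 20)*196 = -161 + (-69/20 + (11/20)*(-4))*196 = -161 + (-69/20 - 11/5)*196 = -161 - 113/20*196 = -161 - 5537/5 = -6342/5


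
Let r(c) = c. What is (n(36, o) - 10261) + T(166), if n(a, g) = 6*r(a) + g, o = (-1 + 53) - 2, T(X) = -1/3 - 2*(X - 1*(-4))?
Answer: -31006/3 ≈ -10335.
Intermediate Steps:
T(X) = -25/3 - 2*X (T(X) = -1*1/3 - 2*(X + 4) = -1/3 - 2*(4 + X) = -1/3 + (-8 - 2*X) = -25/3 - 2*X)
o = 50 (o = 52 - 2 = 50)
n(a, g) = g + 6*a (n(a, g) = 6*a + g = g + 6*a)
(n(36, o) - 10261) + T(166) = ((50 + 6*36) - 10261) + (-25/3 - 2*166) = ((50 + 216) - 10261) + (-25/3 - 332) = (266 - 10261) - 1021/3 = -9995 - 1021/3 = -31006/3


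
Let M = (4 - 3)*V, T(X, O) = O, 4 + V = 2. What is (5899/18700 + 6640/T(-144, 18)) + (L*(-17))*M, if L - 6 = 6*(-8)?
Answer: -10482077/9900 ≈ -1058.8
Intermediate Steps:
V = -2 (V = -4 + 2 = -2)
L = -42 (L = 6 + 6*(-8) = 6 - 48 = -42)
M = -2 (M = (4 - 3)*(-2) = 1*(-2) = -2)
(5899/18700 + 6640/T(-144, 18)) + (L*(-17))*M = (5899/18700 + 6640/18) - 42*(-17)*(-2) = (5899*(1/18700) + 6640*(1/18)) + 714*(-2) = (347/1100 + 3320/9) - 1428 = 3655123/9900 - 1428 = -10482077/9900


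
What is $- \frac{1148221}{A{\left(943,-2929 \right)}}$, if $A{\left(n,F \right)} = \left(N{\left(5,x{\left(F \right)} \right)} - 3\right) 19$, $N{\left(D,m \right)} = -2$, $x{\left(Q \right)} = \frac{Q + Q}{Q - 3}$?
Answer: $\frac{1148221}{95} \approx 12087.0$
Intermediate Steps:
$x{\left(Q \right)} = \frac{2 Q}{-3 + Q}$
$A{\left(n,F \right)} = -95$ ($A{\left(n,F \right)} = \left(-2 - 3\right) 19 = \left(-5\right) 19 = -95$)
$- \frac{1148221}{A{\left(943,-2929 \right)}} = - \frac{1148221}{-95} = \left(-1148221\right) \left(- \frac{1}{95}\right) = \frac{1148221}{95}$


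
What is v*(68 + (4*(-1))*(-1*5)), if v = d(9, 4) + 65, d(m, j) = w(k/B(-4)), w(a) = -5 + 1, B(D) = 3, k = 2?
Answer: 5368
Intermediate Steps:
w(a) = -4
d(m, j) = -4
v = 61 (v = -4 + 65 = 61)
v*(68 + (4*(-1))*(-1*5)) = 61*(68 + (4*(-1))*(-1*5)) = 61*(68 - 4*(-5)) = 61*(68 + 20) = 61*88 = 5368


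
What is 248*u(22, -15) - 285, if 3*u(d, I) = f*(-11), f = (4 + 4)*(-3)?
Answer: 21539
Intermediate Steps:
f = -24 (f = 8*(-3) = -24)
u(d, I) = 88 (u(d, I) = (-24*(-11))/3 = (⅓)*264 = 88)
248*u(22, -15) - 285 = 248*88 - 285 = 21824 - 285 = 21539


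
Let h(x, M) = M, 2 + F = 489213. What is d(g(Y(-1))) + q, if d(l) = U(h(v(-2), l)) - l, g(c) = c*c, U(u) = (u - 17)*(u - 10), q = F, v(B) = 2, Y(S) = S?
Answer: 489354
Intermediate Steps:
F = 489211 (F = -2 + 489213 = 489211)
q = 489211
U(u) = (-17 + u)*(-10 + u)
g(c) = c²
d(l) = 170 + l² - 28*l (d(l) = (170 + l² - 27*l) - l = 170 + l² - 28*l)
d(g(Y(-1))) + q = (170 + ((-1)²)² - 28*(-1)²) + 489211 = (170 + 1² - 28*1) + 489211 = (170 + 1 - 28) + 489211 = 143 + 489211 = 489354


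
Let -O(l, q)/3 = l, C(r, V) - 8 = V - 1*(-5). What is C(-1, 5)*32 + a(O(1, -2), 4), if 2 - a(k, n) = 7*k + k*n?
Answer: 611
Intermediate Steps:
C(r, V) = 13 + V (C(r, V) = 8 + (V - 1*(-5)) = 8 + (V + 5) = 8 + (5 + V) = 13 + V)
O(l, q) = -3*l
a(k, n) = 2 - 7*k - k*n (a(k, n) = 2 - (7*k + k*n) = 2 + (-7*k - k*n) = 2 - 7*k - k*n)
C(-1, 5)*32 + a(O(1, -2), 4) = (13 + 5)*32 + (2 - (-21) - 1*(-3*1)*4) = 18*32 + (2 - 7*(-3) - 1*(-3)*4) = 576 + (2 + 21 + 12) = 576 + 35 = 611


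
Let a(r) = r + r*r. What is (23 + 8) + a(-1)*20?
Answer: 31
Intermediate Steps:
a(r) = r + r²
(23 + 8) + a(-1)*20 = (23 + 8) - (1 - 1)*20 = 31 - 1*0*20 = 31 + 0*20 = 31 + 0 = 31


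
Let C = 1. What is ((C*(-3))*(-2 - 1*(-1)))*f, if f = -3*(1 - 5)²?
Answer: -144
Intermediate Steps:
f = -48 (f = -3*(-4)² = -3*16 = -48)
((C*(-3))*(-2 - 1*(-1)))*f = ((1*(-3))*(-2 - 1*(-1)))*(-48) = -3*(-2 + 1)*(-48) = -3*(-1)*(-48) = 3*(-48) = -144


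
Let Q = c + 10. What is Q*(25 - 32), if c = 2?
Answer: -84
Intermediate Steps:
Q = 12 (Q = 2 + 10 = 12)
Q*(25 - 32) = 12*(25 - 32) = 12*(-7) = -84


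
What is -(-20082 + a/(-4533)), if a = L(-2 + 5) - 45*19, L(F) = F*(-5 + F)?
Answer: 30343615/1511 ≈ 20082.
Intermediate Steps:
a = -861 (a = (-2 + 5)*(-5 + (-2 + 5)) - 45*19 = 3*(-5 + 3) - 855 = 3*(-2) - 855 = -6 - 855 = -861)
-(-20082 + a/(-4533)) = -(-20082 - 861/(-4533)) = -(-20082 - 861*(-1/4533)) = -(-20082 + 287/1511) = -1*(-30343615/1511) = 30343615/1511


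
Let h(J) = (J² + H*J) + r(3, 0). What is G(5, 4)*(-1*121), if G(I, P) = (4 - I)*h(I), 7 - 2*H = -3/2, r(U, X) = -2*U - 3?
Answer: 18029/4 ≈ 4507.3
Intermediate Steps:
r(U, X) = -3 - 2*U
H = 17/4 (H = 7/2 - (-3)/(2*2) = 7/2 - ½*(-3/2) = 7/2 + ¾ = 17/4 ≈ 4.2500)
h(J) = -9 + J² + 17*J/4 (h(J) = (J² + 17*J/4) + (-3 - 2*3) = (J² + 17*J/4) + (-3 - 6) = (J² + 17*J/4) - 9 = -9 + J² + 17*J/4)
G(I, P) = (4 - I)*(-9 + I² + 17*I/4)
G(5, 4)*(-1*121) = (-36 - 1*5³ + 26*5 - ¼*5²)*(-1*121) = (-36 - 1*125 + 130 - ¼*25)*(-121) = (-36 - 125 + 130 - 25/4)*(-121) = -149/4*(-121) = 18029/4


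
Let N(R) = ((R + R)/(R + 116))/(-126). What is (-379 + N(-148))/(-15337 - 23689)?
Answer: 191053/19669104 ≈ 0.0097134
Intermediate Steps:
N(R) = -R/(63*(116 + R)) (N(R) = ((2*R)/(116 + R))*(-1/126) = (2*R/(116 + R))*(-1/126) = -R/(63*(116 + R)))
(-379 + N(-148))/(-15337 - 23689) = (-379 - 1*(-148)/(7308 + 63*(-148)))/(-15337 - 23689) = (-379 - 1*(-148)/(7308 - 9324))/(-39026) = (-379 - 1*(-148)/(-2016))*(-1/39026) = (-379 - 1*(-148)*(-1/2016))*(-1/39026) = (-379 - 37/504)*(-1/39026) = -191053/504*(-1/39026) = 191053/19669104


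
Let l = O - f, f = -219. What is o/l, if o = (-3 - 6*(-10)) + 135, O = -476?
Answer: -192/257 ≈ -0.74708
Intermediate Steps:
l = -257 (l = -476 - 1*(-219) = -476 + 219 = -257)
o = 192 (o = (-3 + 60) + 135 = 57 + 135 = 192)
o/l = 192/(-257) = 192*(-1/257) = -192/257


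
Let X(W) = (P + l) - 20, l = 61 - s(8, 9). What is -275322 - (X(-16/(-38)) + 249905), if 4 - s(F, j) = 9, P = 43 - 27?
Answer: -525289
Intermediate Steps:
P = 16
s(F, j) = -5 (s(F, j) = 4 - 1*9 = 4 - 9 = -5)
l = 66 (l = 61 - 1*(-5) = 61 + 5 = 66)
X(W) = 62 (X(W) = (16 + 66) - 20 = 82 - 20 = 62)
-275322 - (X(-16/(-38)) + 249905) = -275322 - (62 + 249905) = -275322 - 1*249967 = -275322 - 249967 = -525289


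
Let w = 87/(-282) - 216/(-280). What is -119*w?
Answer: -25891/470 ≈ -55.087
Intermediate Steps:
w = 1523/3290 (w = 87*(-1/282) - 216*(-1/280) = -29/94 + 27/35 = 1523/3290 ≈ 0.46292)
-119*w = -119*1523/3290 = -25891/470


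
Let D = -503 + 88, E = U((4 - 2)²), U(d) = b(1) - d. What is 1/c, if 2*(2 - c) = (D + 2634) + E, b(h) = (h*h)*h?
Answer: -1/1106 ≈ -0.00090416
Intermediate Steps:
b(h) = h³ (b(h) = h²*h = h³)
U(d) = 1 - d (U(d) = 1³ - d = 1 - d)
E = -3 (E = 1 - (4 - 2)² = 1 - 1*2² = 1 - 1*4 = 1 - 4 = -3)
D = -415
c = -1106 (c = 2 - ((-415 + 2634) - 3)/2 = 2 - (2219 - 3)/2 = 2 - ½*2216 = 2 - 1108 = -1106)
1/c = 1/(-1106) = -1/1106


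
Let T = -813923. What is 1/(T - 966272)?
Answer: -1/1780195 ≈ -5.6174e-7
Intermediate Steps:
1/(T - 966272) = 1/(-813923 - 966272) = 1/(-1780195) = -1/1780195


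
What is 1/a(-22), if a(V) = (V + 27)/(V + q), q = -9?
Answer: -31/5 ≈ -6.2000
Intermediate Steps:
a(V) = (27 + V)/(-9 + V) (a(V) = (V + 27)/(V - 9) = (27 + V)/(-9 + V))
1/a(-22) = 1/((27 - 22)/(-9 - 22)) = 1/(5/(-31)) = 1/(-1/31*5) = 1/(-5/31) = -31/5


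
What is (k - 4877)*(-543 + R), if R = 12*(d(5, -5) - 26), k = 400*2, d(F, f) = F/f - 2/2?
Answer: 3583683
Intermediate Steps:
d(F, f) = -1 + F/f (d(F, f) = F/f - 2*½ = F/f - 1 = -1 + F/f)
k = 800
R = -336 (R = 12*((5 - 1*(-5))/(-5) - 26) = 12*(-(5 + 5)/5 - 26) = 12*(-⅕*10 - 26) = 12*(-2 - 26) = 12*(-28) = -336)
(k - 4877)*(-543 + R) = (800 - 4877)*(-543 - 336) = -4077*(-879) = 3583683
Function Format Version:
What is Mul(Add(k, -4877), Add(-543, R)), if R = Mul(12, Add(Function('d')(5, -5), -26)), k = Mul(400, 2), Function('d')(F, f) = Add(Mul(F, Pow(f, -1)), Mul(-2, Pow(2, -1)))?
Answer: 3583683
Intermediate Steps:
Function('d')(F, f) = Add(-1, Mul(F, Pow(f, -1))) (Function('d')(F, f) = Add(Mul(F, Pow(f, -1)), Mul(-2, Rational(1, 2))) = Add(Mul(F, Pow(f, -1)), -1) = Add(-1, Mul(F, Pow(f, -1))))
k = 800
R = -336 (R = Mul(12, Add(Mul(Pow(-5, -1), Add(5, Mul(-1, -5))), -26)) = Mul(12, Add(Mul(Rational(-1, 5), Add(5, 5)), -26)) = Mul(12, Add(Mul(Rational(-1, 5), 10), -26)) = Mul(12, Add(-2, -26)) = Mul(12, -28) = -336)
Mul(Add(k, -4877), Add(-543, R)) = Mul(Add(800, -4877), Add(-543, -336)) = Mul(-4077, -879) = 3583683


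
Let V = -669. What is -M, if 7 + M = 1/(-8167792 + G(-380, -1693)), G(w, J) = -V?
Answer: 57169862/8167123 ≈ 7.0000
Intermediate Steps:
G(w, J) = 669 (G(w, J) = -1*(-669) = 669)
M = -57169862/8167123 (M = -7 + 1/(-8167792 + 669) = -7 + 1/(-8167123) = -7 - 1/8167123 = -57169862/8167123 ≈ -7.0000)
-M = -1*(-57169862/8167123) = 57169862/8167123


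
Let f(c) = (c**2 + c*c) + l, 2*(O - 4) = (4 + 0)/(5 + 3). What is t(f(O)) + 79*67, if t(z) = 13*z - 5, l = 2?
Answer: 46269/8 ≈ 5783.6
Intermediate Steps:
O = 17/4 (O = 4 + ((4 + 0)/(5 + 3))/2 = 4 + (4/8)/2 = 4 + (4*(1/8))/2 = 4 + (1/2)*(1/2) = 4 + 1/4 = 17/4 ≈ 4.2500)
f(c) = 2 + 2*c**2 (f(c) = (c**2 + c*c) + 2 = (c**2 + c**2) + 2 = 2*c**2 + 2 = 2 + 2*c**2)
t(z) = -5 + 13*z
t(f(O)) + 79*67 = (-5 + 13*(2 + 2*(17/4)**2)) + 79*67 = (-5 + 13*(2 + 2*(289/16))) + 5293 = (-5 + 13*(2 + 289/8)) + 5293 = (-5 + 13*(305/8)) + 5293 = (-5 + 3965/8) + 5293 = 3925/8 + 5293 = 46269/8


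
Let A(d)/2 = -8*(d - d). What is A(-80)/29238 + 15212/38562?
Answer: 7606/19281 ≈ 0.39448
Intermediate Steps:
A(d) = 0 (A(d) = 2*(-8*(d - d)) = 2*(-8*0) = 2*0 = 0)
A(-80)/29238 + 15212/38562 = 0/29238 + 15212/38562 = 0*(1/29238) + 15212*(1/38562) = 0 + 7606/19281 = 7606/19281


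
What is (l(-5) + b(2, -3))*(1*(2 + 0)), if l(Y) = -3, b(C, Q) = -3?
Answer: -12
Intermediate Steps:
(l(-5) + b(2, -3))*(1*(2 + 0)) = (-3 - 3)*(1*(2 + 0)) = -6*2 = -12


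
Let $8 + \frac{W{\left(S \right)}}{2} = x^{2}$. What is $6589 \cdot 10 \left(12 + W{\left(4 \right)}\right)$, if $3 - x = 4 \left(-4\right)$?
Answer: $47309020$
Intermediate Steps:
$x = 19$ ($x = 3 - 4 \left(-4\right) = 3 - -16 = 3 + 16 = 19$)
$W{\left(S \right)} = 706$ ($W{\left(S \right)} = -16 + 2 \cdot 19^{2} = -16 + 2 \cdot 361 = -16 + 722 = 706$)
$6589 \cdot 10 \left(12 + W{\left(4 \right)}\right) = 6589 \cdot 10 \left(12 + 706\right) = 6589 \cdot 10 \cdot 718 = 6589 \cdot 7180 = 47309020$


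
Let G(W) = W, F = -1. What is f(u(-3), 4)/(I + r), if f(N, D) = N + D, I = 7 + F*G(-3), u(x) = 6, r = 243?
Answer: 10/253 ≈ 0.039526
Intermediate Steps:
I = 10 (I = 7 - 1*(-3) = 7 + 3 = 10)
f(N, D) = D + N
f(u(-3), 4)/(I + r) = (4 + 6)/(10 + 243) = 10/253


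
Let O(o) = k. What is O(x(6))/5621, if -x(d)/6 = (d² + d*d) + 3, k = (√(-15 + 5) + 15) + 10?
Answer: 25/5621 + I*√10/5621 ≈ 0.0044476 + 0.00056258*I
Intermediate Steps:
k = 25 + I*√10 (k = (√(-10) + 15) + 10 = (I*√10 + 15) + 10 = (15 + I*√10) + 10 = 25 + I*√10 ≈ 25.0 + 3.1623*I)
x(d) = -18 - 12*d² (x(d) = -6*((d² + d*d) + 3) = -6*((d² + d²) + 3) = -6*(2*d² + 3) = -6*(3 + 2*d²) = -18 - 12*d²)
O(o) = 25 + I*√10
O(x(6))/5621 = (25 + I*√10)/5621 = (25 + I*√10)*(1/5621) = 25/5621 + I*√10/5621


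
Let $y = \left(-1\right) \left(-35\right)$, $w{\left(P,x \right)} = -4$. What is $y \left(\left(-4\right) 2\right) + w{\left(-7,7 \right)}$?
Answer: $-284$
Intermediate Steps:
$y = 35$
$y \left(\left(-4\right) 2\right) + w{\left(-7,7 \right)} = 35 \left(\left(-4\right) 2\right) - 4 = 35 \left(-8\right) - 4 = -280 - 4 = -284$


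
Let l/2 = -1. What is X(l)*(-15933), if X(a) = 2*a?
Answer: 63732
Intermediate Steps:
l = -2 (l = 2*(-1) = -2)
X(l)*(-15933) = (2*(-2))*(-15933) = -4*(-15933) = 63732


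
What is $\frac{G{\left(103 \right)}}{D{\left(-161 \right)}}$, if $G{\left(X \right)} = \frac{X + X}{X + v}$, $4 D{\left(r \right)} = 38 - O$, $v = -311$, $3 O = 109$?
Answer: $- \frac{309}{130} \approx -2.3769$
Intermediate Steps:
$O = \frac{109}{3}$ ($O = \frac{1}{3} \cdot 109 = \frac{109}{3} \approx 36.333$)
$D{\left(r \right)} = \frac{5}{12}$ ($D{\left(r \right)} = \frac{38 - \frac{109}{3}}{4} = \frac{1}{4} \cdot \frac{5}{3} = \frac{5}{12}$)
$G{\left(X \right)} = \frac{2 X}{-311 + X}$ ($G{\left(X \right)} = \frac{X + X}{X - 311} = \frac{2 X}{-311 + X}$)
$\frac{G{\left(103 \right)}}{D{\left(-161 \right)}} = \frac{2 \cdot 103 \frac{1}{-311 + 103}}{\frac{5}{12}} = 2 \cdot 103 \frac{1}{-208} \cdot \frac{12}{5} = 2 \cdot 103 \left(- \frac{1}{208}\right) \frac{12}{5} = \left(- \frac{103}{104}\right) \frac{12}{5} = - \frac{309}{130}$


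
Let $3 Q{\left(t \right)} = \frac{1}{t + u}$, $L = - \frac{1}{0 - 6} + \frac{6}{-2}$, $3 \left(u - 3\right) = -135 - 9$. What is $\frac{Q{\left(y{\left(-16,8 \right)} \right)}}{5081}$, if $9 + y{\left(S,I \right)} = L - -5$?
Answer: $- \frac{2}{1580191} \approx -1.2657 \cdot 10^{-6}$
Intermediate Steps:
$u = -45$ ($u = 3 + \frac{-135 - 9}{3} = 3 + \frac{1}{3} \left(-144\right) = 3 - 48 = -45$)
$L = - \frac{17}{6}$ ($L = - \frac{1}{0 - 6} + 6 \left(- \frac{1}{2}\right) = - \frac{1}{-6} - 3 = \left(-1\right) \left(- \frac{1}{6}\right) - 3 = \frac{1}{6} - 3 = - \frac{17}{6} \approx -2.8333$)
$y{\left(S,I \right)} = - \frac{41}{6}$ ($y{\left(S,I \right)} = -9 - - \frac{13}{6} = -9 + \left(- \frac{17}{6} + 5\right) = -9 + \frac{13}{6} = - \frac{41}{6}$)
$Q{\left(t \right)} = \frac{1}{3 \left(-45 + t\right)}$ ($Q{\left(t \right)} = \frac{1}{3 \left(t - 45\right)} = \frac{1}{3 \left(-45 + t\right)}$)
$\frac{Q{\left(y{\left(-16,8 \right)} \right)}}{5081} = \frac{\frac{1}{3} \frac{1}{-45 - \frac{41}{6}}}{5081} = \frac{1}{3 \left(- \frac{311}{6}\right)} \frac{1}{5081} = \frac{1}{3} \left(- \frac{6}{311}\right) \frac{1}{5081} = \left(- \frac{2}{311}\right) \frac{1}{5081} = - \frac{2}{1580191}$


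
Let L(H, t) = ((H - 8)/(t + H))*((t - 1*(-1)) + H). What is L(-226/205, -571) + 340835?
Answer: 8194342811359/24042605 ≈ 3.4083e+5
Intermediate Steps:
L(H, t) = (-8 + H)*(1 + H + t)/(H + t) (L(H, t) = ((-8 + H)/(H + t))*((t + 1) + H) = ((-8 + H)/(H + t))*((1 + t) + H) = ((-8 + H)/(H + t))*(1 + H + t) = (-8 + H)*(1 + H + t)/(H + t))
L(-226/205, -571) + 340835 = (-8 + (-226/205)² - 8*(-571) - (-1582)/205 - 226/205*(-571))/(-226/205 - 571) + 340835 = (-8 + (-226*1/205)² + 4568 - (-1582)/205 - 226*1/205*(-571))/(-226*1/205 - 571) + 340835 = (-8 + (-226/205)² + 4568 - 7*(-226/205) - 226/205*(-571))/(-226/205 - 571) + 340835 = (-8 + 51076/42025 + 4568 + 1582/205 + 129046/205)/(-117281/205) + 340835 = -205/117281*218463816/42025 + 340835 = -218463816/24042605 + 340835 = 8194342811359/24042605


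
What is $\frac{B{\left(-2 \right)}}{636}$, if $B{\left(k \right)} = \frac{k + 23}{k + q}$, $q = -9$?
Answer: $- \frac{7}{2332} \approx -0.0030017$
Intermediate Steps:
$B{\left(k \right)} = \frac{23 + k}{-9 + k}$ ($B{\left(k \right)} = \frac{k + 23}{k - 9} = \frac{23 + k}{-9 + k}$)
$\frac{B{\left(-2 \right)}}{636} = \frac{\frac{1}{-9 - 2} \left(23 - 2\right)}{636} = \frac{1}{-11} \cdot 21 \cdot \frac{1}{636} = \left(- \frac{1}{11}\right) 21 \cdot \frac{1}{636} = \left(- \frac{21}{11}\right) \frac{1}{636} = - \frac{7}{2332}$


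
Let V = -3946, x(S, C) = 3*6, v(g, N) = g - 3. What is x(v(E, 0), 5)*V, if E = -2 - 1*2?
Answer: -71028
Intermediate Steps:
E = -4 (E = -2 - 2 = -4)
v(g, N) = -3 + g
x(S, C) = 18
x(v(E, 0), 5)*V = 18*(-3946) = -71028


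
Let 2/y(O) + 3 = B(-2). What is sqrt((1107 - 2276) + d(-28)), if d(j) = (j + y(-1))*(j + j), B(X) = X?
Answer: 7*sqrt(215)/5 ≈ 20.528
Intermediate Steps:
y(O) = -2/5 (y(O) = 2/(-3 - 2) = 2/(-5) = 2*(-1/5) = -2/5)
d(j) = 2*j*(-2/5 + j) (d(j) = (j - 2/5)*(j + j) = (-2/5 + j)*(2*j) = 2*j*(-2/5 + j))
sqrt((1107 - 2276) + d(-28)) = sqrt((1107 - 2276) + (2/5)*(-28)*(-2 + 5*(-28))) = sqrt(-1169 + (2/5)*(-28)*(-2 - 140)) = sqrt(-1169 + (2/5)*(-28)*(-142)) = sqrt(-1169 + 7952/5) = sqrt(2107/5) = 7*sqrt(215)/5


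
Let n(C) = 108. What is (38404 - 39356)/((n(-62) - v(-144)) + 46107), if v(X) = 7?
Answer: -119/5776 ≈ -0.020602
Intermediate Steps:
(38404 - 39356)/((n(-62) - v(-144)) + 46107) = (38404 - 39356)/((108 - 1*7) + 46107) = -952/((108 - 7) + 46107) = -952/(101 + 46107) = -952/46208 = -952*1/46208 = -119/5776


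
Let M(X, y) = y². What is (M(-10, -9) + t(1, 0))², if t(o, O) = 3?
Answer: 7056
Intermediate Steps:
(M(-10, -9) + t(1, 0))² = ((-9)² + 3)² = (81 + 3)² = 84² = 7056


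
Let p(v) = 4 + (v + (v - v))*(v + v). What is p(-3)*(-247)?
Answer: -5434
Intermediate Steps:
p(v) = 4 + 2*v² (p(v) = 4 + (v + 0)*(2*v) = 4 + v*(2*v) = 4 + 2*v²)
p(-3)*(-247) = (4 + 2*(-3)²)*(-247) = (4 + 2*9)*(-247) = (4 + 18)*(-247) = 22*(-247) = -5434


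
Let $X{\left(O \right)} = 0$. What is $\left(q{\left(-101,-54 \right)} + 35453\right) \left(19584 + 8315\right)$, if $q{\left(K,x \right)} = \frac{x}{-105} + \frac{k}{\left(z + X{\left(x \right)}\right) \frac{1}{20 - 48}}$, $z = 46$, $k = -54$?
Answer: $\frac{34651211807}{35} \approx 9.9003 \cdot 10^{8}$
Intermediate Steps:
$q{\left(K,x \right)} = \frac{756}{23} - \frac{x}{105}$ ($q{\left(K,x \right)} = \frac{x}{-105} - \frac{54}{\left(46 + 0\right) \frac{1}{20 - 48}} = x \left(- \frac{1}{105}\right) - \frac{54}{46 \frac{1}{-28}} = - \frac{x}{105} - \frac{54}{46 \left(- \frac{1}{28}\right)} = - \frac{x}{105} - \frac{54}{- \frac{23}{14}} = - \frac{x}{105} - - \frac{756}{23} = - \frac{x}{105} + \frac{756}{23} = \frac{756}{23} - \frac{x}{105}$)
$\left(q{\left(-101,-54 \right)} + 35453\right) \left(19584 + 8315\right) = \left(\left(\frac{756}{23} - - \frac{18}{35}\right) + 35453\right) \left(19584 + 8315\right) = \left(\left(\frac{756}{23} + \frac{18}{35}\right) + 35453\right) 27899 = \left(\frac{26874}{805} + 35453\right) 27899 = \frac{28566539}{805} \cdot 27899 = \frac{34651211807}{35}$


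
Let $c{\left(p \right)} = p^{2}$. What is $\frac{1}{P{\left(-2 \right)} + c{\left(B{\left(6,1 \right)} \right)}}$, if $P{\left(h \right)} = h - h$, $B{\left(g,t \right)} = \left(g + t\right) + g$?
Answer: $\frac{1}{169} \approx 0.0059172$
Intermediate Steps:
$B{\left(g,t \right)} = t + 2 g$
$P{\left(h \right)} = 0$
$\frac{1}{P{\left(-2 \right)} + c{\left(B{\left(6,1 \right)} \right)}} = \frac{1}{0 + \left(1 + 2 \cdot 6\right)^{2}} = \frac{1}{0 + \left(1 + 12\right)^{2}} = \frac{1}{0 + 13^{2}} = \frac{1}{0 + 169} = \frac{1}{169}$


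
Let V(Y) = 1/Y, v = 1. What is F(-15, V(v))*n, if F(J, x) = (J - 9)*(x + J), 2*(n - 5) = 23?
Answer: 5544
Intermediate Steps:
n = 33/2 (n = 5 + (1/2)*23 = 5 + 23/2 = 33/2 ≈ 16.500)
F(J, x) = (-9 + J)*(J + x)
F(-15, V(v))*n = ((-15)**2 - 9*(-15) - 9/1 - 15/1)*(33/2) = (225 + 135 - 9*1 - 15*1)*(33/2) = (225 + 135 - 9 - 15)*(33/2) = 336*(33/2) = 5544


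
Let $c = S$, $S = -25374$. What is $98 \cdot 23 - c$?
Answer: $27628$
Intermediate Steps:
$c = -25374$
$98 \cdot 23 - c = 98 \cdot 23 - -25374 = 2254 + 25374 = 27628$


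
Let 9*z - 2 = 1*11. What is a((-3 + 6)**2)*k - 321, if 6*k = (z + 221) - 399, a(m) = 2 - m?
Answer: -6211/54 ≈ -115.02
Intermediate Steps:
z = 13/9 (z = 2/9 + (1*11)/9 = 2/9 + (1/9)*11 = 2/9 + 11/9 = 13/9 ≈ 1.4444)
k = -1589/54 (k = ((13/9 + 221) - 399)/6 = (2002/9 - 399)/6 = (1/6)*(-1589/9) = -1589/54 ≈ -29.426)
a((-3 + 6)**2)*k - 321 = (2 - (-3 + 6)**2)*(-1589/54) - 321 = (2 - 1*3**2)*(-1589/54) - 321 = (2 - 1*9)*(-1589/54) - 321 = (2 - 9)*(-1589/54) - 321 = -7*(-1589/54) - 321 = 11123/54 - 321 = -6211/54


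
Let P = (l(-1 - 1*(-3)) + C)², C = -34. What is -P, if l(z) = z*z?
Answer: -900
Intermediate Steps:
l(z) = z²
P = 900 (P = ((-1 - 1*(-3))² - 34)² = ((-1 + 3)² - 34)² = (2² - 34)² = (4 - 34)² = (-30)² = 900)
-P = -1*900 = -900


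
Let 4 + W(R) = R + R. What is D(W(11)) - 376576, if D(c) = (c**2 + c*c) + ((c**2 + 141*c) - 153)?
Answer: -373219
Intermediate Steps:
W(R) = -4 + 2*R (W(R) = -4 + (R + R) = -4 + 2*R)
D(c) = -153 + 3*c**2 + 141*c (D(c) = (c**2 + c**2) + (-153 + c**2 + 141*c) = 2*c**2 + (-153 + c**2 + 141*c) = -153 + 3*c**2 + 141*c)
D(W(11)) - 376576 = (-153 + 3*(-4 + 2*11)**2 + 141*(-4 + 2*11)) - 376576 = (-153 + 3*(-4 + 22)**2 + 141*(-4 + 22)) - 376576 = (-153 + 3*18**2 + 141*18) - 376576 = (-153 + 3*324 + 2538) - 376576 = (-153 + 972 + 2538) - 376576 = 3357 - 376576 = -373219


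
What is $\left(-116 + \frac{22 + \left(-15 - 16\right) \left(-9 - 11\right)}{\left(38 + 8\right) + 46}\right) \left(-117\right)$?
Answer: $\frac{586755}{46} \approx 12756.0$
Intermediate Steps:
$\left(-116 + \frac{22 + \left(-15 - 16\right) \left(-9 - 11\right)}{\left(38 + 8\right) + 46}\right) \left(-117\right) = \left(-116 + \frac{22 - -620}{46 + 46}\right) \left(-117\right) = \left(-116 + \frac{22 + 620}{92}\right) \left(-117\right) = \left(-116 + 642 \cdot \frac{1}{92}\right) \left(-117\right) = \left(-116 + \frac{321}{46}\right) \left(-117\right) = \left(- \frac{5015}{46}\right) \left(-117\right) = \frac{586755}{46}$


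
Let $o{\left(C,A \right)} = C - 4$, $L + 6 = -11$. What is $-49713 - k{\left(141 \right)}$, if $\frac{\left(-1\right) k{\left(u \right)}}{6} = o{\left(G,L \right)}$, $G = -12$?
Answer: $-49809$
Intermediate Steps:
$L = -17$ ($L = -6 - 11 = -17$)
$o{\left(C,A \right)} = -4 + C$
$k{\left(u \right)} = 96$ ($k{\left(u \right)} = - 6 \left(-4 - 12\right) = \left(-6\right) \left(-16\right) = 96$)
$-49713 - k{\left(141 \right)} = -49713 - 96 = -49809$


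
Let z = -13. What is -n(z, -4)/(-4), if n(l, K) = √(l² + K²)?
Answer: √185/4 ≈ 3.4004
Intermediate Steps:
n(l, K) = √(K² + l²)
-n(z, -4)/(-4) = -√((-4)² + (-13)²)/(-4) = -(-1)*√(16 + 169)/4 = -(-1)*√185/4 = √185/4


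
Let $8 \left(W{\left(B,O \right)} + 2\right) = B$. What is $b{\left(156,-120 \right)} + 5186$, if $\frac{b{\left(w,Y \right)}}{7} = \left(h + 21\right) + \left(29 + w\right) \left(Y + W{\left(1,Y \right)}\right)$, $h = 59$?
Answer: $- \frac{1216657}{8} \approx -1.5208 \cdot 10^{5}$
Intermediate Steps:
$W{\left(B,O \right)} = -2 + \frac{B}{8}$
$b{\left(w,Y \right)} = 560 + 7 \left(29 + w\right) \left(- \frac{15}{8} + Y\right)$ ($b{\left(w,Y \right)} = 7 \left(\left(59 + 21\right) + \left(29 + w\right) \left(Y + \left(-2 + \frac{1}{8} \cdot 1\right)\right)\right) = 7 \left(80 + \left(29 + w\right) \left(Y + \left(-2 + \frac{1}{8}\right)\right)\right) = 7 \left(80 + \left(29 + w\right) \left(Y - \frac{15}{8}\right)\right) = 7 \left(80 + \left(29 + w\right) \left(- \frac{15}{8} + Y\right)\right) = 560 + 7 \left(29 + w\right) \left(- \frac{15}{8} + Y\right)$)
$b{\left(156,-120 \right)} + 5186 = \left(\frac{1435}{8} + 203 \left(-120\right) - \frac{4095}{2} + 7 \left(-120\right) 156\right) + 5186 = \left(\frac{1435}{8} - 24360 - \frac{4095}{2} - 131040\right) + 5186 = - \frac{1258145}{8} + 5186 = - \frac{1216657}{8}$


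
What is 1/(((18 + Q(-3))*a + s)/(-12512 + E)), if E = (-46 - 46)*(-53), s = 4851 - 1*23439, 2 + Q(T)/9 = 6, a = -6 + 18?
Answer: 83/195 ≈ 0.42564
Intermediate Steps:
a = 12
Q(T) = 36 (Q(T) = -18 + 9*6 = -18 + 54 = 36)
s = -18588 (s = 4851 - 23439 = -18588)
E = 4876 (E = -92*(-53) = 4876)
1/(((18 + Q(-3))*a + s)/(-12512 + E)) = 1/(((18 + 36)*12 - 18588)/(-12512 + 4876)) = 1/((54*12 - 18588)/(-7636)) = 1/((648 - 18588)*(-1/7636)) = 1/(-17940*(-1/7636)) = 1/(195/83) = 83/195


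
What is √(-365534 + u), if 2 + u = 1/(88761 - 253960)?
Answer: I*√1871971631615/2263 ≈ 604.6*I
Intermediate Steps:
u = -330399/165199 (u = -2 + 1/(88761 - 253960) = -2 + 1/(-165199) = -2 - 1/165199 = -330399/165199 ≈ -2.0000)
√(-365534 + u) = √(-365534 - 330399/165199) = √(-60386181665/165199) = I*√1871971631615/2263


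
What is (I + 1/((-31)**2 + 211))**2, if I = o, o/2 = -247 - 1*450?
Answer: 2669194610289/1373584 ≈ 1.9432e+6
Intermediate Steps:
o = -1394 (o = 2*(-247 - 1*450) = 2*(-247 - 450) = 2*(-697) = -1394)
I = -1394
(I + 1/((-31)**2 + 211))**2 = (-1394 + 1/((-31)**2 + 211))**2 = (-1394 + 1/(961 + 211))**2 = (-1394 + 1/1172)**2 = (-1633767/1172)**2 = 2669194610289/1373584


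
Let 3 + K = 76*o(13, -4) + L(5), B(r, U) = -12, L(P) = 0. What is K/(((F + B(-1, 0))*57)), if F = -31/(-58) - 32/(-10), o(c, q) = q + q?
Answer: 3770/2907 ≈ 1.2969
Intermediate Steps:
o(c, q) = 2*q
K = -611 (K = -3 + (76*(2*(-4)) + 0) = -3 + (76*(-8) + 0) = -3 + (-608 + 0) = -3 - 608 = -611)
F = 1083/290 (F = -31*(-1/58) - 32*(-⅒) = 31/58 + 16/5 = 1083/290 ≈ 3.7345)
K/(((F + B(-1, 0))*57)) = -611*1/(57*(1083/290 - 12)) = -611/((-2397/290*57)) = -611/(-136629/290) = -611*(-290/136629) = 3770/2907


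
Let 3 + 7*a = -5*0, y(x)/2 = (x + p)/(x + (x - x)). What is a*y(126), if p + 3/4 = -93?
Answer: -43/196 ≈ -0.21939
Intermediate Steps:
p = -375/4 (p = -¾ - 93 = -375/4 ≈ -93.750)
y(x) = 2*(-375/4 + x)/x (y(x) = 2*((x - 375/4)/(x + (x - x))) = 2*((-375/4 + x)/(x + 0)) = 2*((-375/4 + x)/x) = 2*(-375/4 + x)/x)
a = -3/7 (a = -3/7 + (-5*0)/7 = -3/7 + (⅐)*0 = -3/7 + 0 = -3/7 ≈ -0.42857)
a*y(126) = -3*(2 - 375/2/126)/7 = -3*(2 - 375/2*1/126)/7 = -3*(2 - 125/84)/7 = -3/7*43/84 = -43/196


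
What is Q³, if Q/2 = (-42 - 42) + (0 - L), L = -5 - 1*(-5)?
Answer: -4741632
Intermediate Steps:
L = 0 (L = -5 + 5 = 0)
Q = -168 (Q = 2*((-42 - 42) + (0 - 1*0)) = 2*(-84 + (0 + 0)) = 2*(-84 + 0) = 2*(-84) = -168)
Q³ = (-168)³ = -4741632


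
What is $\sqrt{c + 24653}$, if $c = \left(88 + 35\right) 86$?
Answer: $7 \sqrt{719} \approx 187.7$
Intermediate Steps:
$c = 10578$ ($c = 123 \cdot 86 = 10578$)
$\sqrt{c + 24653} = \sqrt{10578 + 24653} = \sqrt{35231} = 7 \sqrt{719}$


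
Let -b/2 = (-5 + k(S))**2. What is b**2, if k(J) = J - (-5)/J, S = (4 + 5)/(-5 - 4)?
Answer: 58564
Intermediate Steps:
S = -1 (S = 9/(-9) = 9*(-1/9) = -1)
k(J) = J + 5/J
b = -242 (b = -2*(-5 + (-1 + 5/(-1)))**2 = -2*(-5 + (-1 + 5*(-1)))**2 = -2*(-5 + (-1 - 5))**2 = -2*(-5 - 6)**2 = -2*(-11)**2 = -2*121 = -242)
b**2 = (-242)**2 = 58564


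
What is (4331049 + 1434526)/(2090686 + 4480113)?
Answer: 5765575/6570799 ≈ 0.87745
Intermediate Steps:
(4331049 + 1434526)/(2090686 + 4480113) = 5765575/6570799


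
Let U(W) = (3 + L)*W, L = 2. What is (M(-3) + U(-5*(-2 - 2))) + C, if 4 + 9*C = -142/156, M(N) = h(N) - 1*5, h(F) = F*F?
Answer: 72625/702 ≈ 103.45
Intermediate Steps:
U(W) = 5*W (U(W) = (3 + 2)*W = 5*W)
h(F) = F²
M(N) = -5 + N² (M(N) = N² - 1*5 = N² - 5 = -5 + N²)
C = -383/702 (C = -4/9 + (-142/156)/9 = -4/9 + (-142*1/156)/9 = -4/9 + (⅑)*(-71/78) = -4/9 - 71/702 = -383/702 ≈ -0.54558)
(M(-3) + U(-5*(-2 - 2))) + C = ((-5 + (-3)²) + 5*(-5*(-2 - 2))) - 383/702 = ((-5 + 9) + 5*(-5*(-4))) - 383/702 = (4 + 5*20) - 383/702 = (4 + 100) - 383/702 = 104 - 383/702 = 72625/702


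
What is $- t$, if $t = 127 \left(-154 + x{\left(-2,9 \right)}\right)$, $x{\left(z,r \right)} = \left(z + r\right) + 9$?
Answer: $17526$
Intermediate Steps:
$x{\left(z,r \right)} = 9 + r + z$ ($x{\left(z,r \right)} = \left(r + z\right) + 9 = 9 + r + z$)
$t = -17526$ ($t = 127 \left(-154 + \left(9 + 9 - 2\right)\right) = 127 \left(-154 + 16\right) = 127 \left(-138\right) = -17526$)
$- t = \left(-1\right) \left(-17526\right) = 17526$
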